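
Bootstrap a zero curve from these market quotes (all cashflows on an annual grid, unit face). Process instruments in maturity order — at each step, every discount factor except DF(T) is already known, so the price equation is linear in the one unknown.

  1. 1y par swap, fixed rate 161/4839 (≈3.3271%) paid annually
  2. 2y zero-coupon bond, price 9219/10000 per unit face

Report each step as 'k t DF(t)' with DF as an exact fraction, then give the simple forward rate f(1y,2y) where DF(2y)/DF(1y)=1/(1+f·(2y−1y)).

1 1 4839/5000
2 2 9219/10000
f(1y,2y) = ((4839/5000)/(9219/10000) − 1)/(1) = 153/3073 ≈ 4.9788%

step 1 [1y] swap r/1=161/4839: DF=(1 − 161/4839·(0))/(1+161/4839) = 4839/5000 ≈ 0.967800
step 2 [2y] zero: DF = P = 9219/10000 ≈ 0.921900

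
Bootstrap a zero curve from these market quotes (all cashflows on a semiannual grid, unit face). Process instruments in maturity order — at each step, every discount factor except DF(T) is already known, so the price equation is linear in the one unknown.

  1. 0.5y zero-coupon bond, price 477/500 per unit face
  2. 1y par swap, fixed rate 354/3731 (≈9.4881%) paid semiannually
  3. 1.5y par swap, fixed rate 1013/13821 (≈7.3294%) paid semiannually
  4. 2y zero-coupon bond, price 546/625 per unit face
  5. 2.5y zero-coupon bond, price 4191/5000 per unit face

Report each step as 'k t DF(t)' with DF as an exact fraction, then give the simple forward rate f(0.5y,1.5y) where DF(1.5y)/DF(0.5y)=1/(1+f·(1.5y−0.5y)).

step 1 [0.5y] zero: DF = P = 477/500 ≈ 0.954000
step 2 [1y] swap r/2=177/3731: DF=(1 − 177/3731·(0.954000))/(1+177/3731) = 1823/2000 ≈ 0.911500
step 3 [1.5y] swap r/2=1013/27642: DF=(1 − 1013/27642·(0.954000+0.911500))/(1+1013/27642) = 8987/10000 ≈ 0.898700
step 4 [2y] zero: DF = P = 546/625 ≈ 0.873600
step 5 [2.5y] zero: DF = P = 4191/5000 ≈ 0.838200

1 1/2 477/500
2 1 1823/2000
3 3/2 8987/10000
4 2 546/625
5 5/2 4191/5000
f(0.5y,1.5y) = ((477/500)/(8987/10000) − 1)/(1) = 553/8987 ≈ 6.1533%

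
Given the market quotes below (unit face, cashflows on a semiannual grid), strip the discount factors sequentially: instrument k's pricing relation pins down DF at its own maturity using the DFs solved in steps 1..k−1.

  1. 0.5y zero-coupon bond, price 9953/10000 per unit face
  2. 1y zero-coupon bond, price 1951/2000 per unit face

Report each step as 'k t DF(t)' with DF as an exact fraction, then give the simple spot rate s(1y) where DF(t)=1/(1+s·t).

1 1/2 9953/10000
2 1 1951/2000
s(1y) = (1/(1951/2000) − 1)/(1) = 49/1951 ≈ 2.5115%

step 1 [0.5y] zero: DF = P = 9953/10000 ≈ 0.995300
step 2 [1y] zero: DF = P = 1951/2000 ≈ 0.975500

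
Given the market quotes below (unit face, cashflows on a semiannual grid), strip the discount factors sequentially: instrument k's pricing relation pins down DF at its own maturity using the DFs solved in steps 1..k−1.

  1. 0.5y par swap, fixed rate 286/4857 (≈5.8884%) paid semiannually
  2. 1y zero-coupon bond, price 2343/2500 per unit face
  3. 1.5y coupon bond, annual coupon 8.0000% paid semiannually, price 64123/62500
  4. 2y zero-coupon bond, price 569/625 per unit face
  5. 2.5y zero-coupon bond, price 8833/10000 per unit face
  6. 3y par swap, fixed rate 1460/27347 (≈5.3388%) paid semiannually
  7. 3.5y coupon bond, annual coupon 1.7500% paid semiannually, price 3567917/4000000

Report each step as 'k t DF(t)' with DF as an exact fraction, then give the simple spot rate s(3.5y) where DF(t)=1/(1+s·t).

1 1/2 4857/5000
2 1 2343/2500
3 3/2 9131/10000
4 2 569/625
5 5/2 8833/10000
6 3 427/500
7 7/2 523/625
s(3.5y) = (1/(523/625) − 1)/(7/2) = 204/3661 ≈ 5.5722%

step 1 [0.5y] swap r/2=143/4857: DF=(1 − 143/4857·(0))/(1+143/4857) = 4857/5000 ≈ 0.971400
step 2 [1y] zero: DF = P = 2343/2500 ≈ 0.937200
step 3 [1.5y] bond c/2=1/25: DF=(64123/62500 − 1/25·(0.971400+0.937200))/(1+1/25) = 9131/10000 ≈ 0.913100
step 4 [2y] zero: DF = P = 569/625 ≈ 0.910400
step 5 [2.5y] zero: DF = P = 8833/10000 ≈ 0.883300
step 6 [3y] swap r/2=730/27347: DF=(1 − 730/27347·(0.971400+0.937200+0.913100+0.910400+0.883300))/(1+730/27347) = 427/500 ≈ 0.854000
step 7 [3.5y] bond c/2=7/800: DF=(3567917/4000000 − 7/800·(0.971400+0.937200+0.913100+0.910400+0.883300+0.854000))/(1+7/800) = 523/625 ≈ 0.836800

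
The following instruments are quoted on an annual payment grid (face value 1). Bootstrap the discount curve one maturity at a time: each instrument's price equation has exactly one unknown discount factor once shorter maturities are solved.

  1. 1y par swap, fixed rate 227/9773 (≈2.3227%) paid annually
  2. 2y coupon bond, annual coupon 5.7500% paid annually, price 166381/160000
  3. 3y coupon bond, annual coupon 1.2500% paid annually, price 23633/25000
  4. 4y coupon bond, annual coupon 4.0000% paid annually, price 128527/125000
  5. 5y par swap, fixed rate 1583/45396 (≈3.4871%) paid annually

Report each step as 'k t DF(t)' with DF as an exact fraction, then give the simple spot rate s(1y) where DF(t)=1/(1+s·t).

step 1 [1y] swap r/1=227/9773: DF=(1 − 227/9773·(0))/(1+227/9773) = 9773/10000 ≈ 0.977300
step 2 [2y] bond c/1=23/400: DF=(166381/160000 − 23/400·(0.977300))/(1+23/400) = 4651/5000 ≈ 0.930200
step 3 [3y] bond c/1=1/80: DF=(23633/25000 − 1/80·(0.977300+0.930200))/(1+1/80) = 9101/10000 ≈ 0.910100
step 4 [4y] bond c/1=1/25: DF=(128527/125000 − 1/25·(0.977300+0.930200+0.910100))/(1+1/25) = 8803/10000 ≈ 0.880300
step 5 [5y] swap r/1=1583/45396: DF=(1 − 1583/45396·(0.977300+0.930200+0.910100+0.880300))/(1+1583/45396) = 8417/10000 ≈ 0.841700

1 1 9773/10000
2 2 4651/5000
3 3 9101/10000
4 4 8803/10000
5 5 8417/10000
s(1y) = (1/(9773/10000) − 1)/(1) = 227/9773 ≈ 2.3227%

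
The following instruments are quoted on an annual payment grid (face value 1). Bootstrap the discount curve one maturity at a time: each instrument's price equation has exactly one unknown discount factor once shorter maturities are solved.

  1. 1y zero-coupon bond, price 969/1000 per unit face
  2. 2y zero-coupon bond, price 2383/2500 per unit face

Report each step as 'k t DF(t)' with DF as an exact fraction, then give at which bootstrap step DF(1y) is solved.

1 1 969/1000
2 2 2383/2500
DF(1y) is solved at step 1

step 1 [1y] zero: DF = P = 969/1000 ≈ 0.969000
step 2 [2y] zero: DF = P = 2383/2500 ≈ 0.953200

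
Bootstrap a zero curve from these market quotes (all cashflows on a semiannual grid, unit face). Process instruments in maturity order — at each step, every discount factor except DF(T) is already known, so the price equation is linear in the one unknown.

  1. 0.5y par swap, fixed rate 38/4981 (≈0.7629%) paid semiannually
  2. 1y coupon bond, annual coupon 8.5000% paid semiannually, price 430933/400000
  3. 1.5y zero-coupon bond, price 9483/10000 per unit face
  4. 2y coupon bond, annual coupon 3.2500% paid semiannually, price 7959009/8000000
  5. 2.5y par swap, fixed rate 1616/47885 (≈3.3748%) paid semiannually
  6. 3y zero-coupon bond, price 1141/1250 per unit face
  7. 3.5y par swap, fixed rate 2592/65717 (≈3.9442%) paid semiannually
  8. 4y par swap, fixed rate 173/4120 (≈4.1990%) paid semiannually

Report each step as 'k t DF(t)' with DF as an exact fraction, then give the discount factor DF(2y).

step 1 [0.5y] swap r/2=19/4981: DF=(1 − 19/4981·(0))/(1+19/4981) = 4981/5000 ≈ 0.996200
step 2 [1y] bond c/2=17/400: DF=(430933/400000 − 17/400·(0.996200))/(1+17/400) = 1241/1250 ≈ 0.992800
step 3 [1.5y] zero: DF = P = 9483/10000 ≈ 0.948300
step 4 [2y] bond c/2=13/800: DF=(7959009/8000000 − 13/800·(0.996200+0.992800+0.948300))/(1+13/800) = 233/250 ≈ 0.932000
step 5 [2.5y] swap r/2=808/47885: DF=(1 − 808/47885·(0.996200+0.992800+0.948300+0.932000))/(1+808/47885) = 1149/1250 ≈ 0.919200
step 6 [3y] zero: DF = P = 1141/1250 ≈ 0.912800
step 7 [3.5y] swap r/2=1296/65717: DF=(1 − 1296/65717·(0.996200+0.992800+0.948300+0.932000+0.919200+0.912800))/(1+1296/65717) = 544/625 ≈ 0.870400
step 8 [4y] swap r/2=173/8240: DF=(1 − 173/8240·(0.996200+0.992800+0.948300+0.932000+0.919200+0.912800+0.870400))/(1+173/8240) = 8443/10000 ≈ 0.844300

1 1/2 4981/5000
2 1 1241/1250
3 3/2 9483/10000
4 2 233/250
5 5/2 1149/1250
6 3 1141/1250
7 7/2 544/625
8 4 8443/10000
DF(2y) = 233/250 ≈ 0.932000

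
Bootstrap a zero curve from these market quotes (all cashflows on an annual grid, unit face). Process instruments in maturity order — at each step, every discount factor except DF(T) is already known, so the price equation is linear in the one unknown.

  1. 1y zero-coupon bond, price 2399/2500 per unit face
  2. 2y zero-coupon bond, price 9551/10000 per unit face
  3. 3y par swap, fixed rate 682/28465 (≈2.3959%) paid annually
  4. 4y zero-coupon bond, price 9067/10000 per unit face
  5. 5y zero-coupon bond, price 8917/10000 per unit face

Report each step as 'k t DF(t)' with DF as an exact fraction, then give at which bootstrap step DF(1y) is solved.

step 1 [1y] zero: DF = P = 2399/2500 ≈ 0.959600
step 2 [2y] zero: DF = P = 9551/10000 ≈ 0.955100
step 3 [3y] swap r/1=682/28465: DF=(1 − 682/28465·(0.959600+0.955100))/(1+682/28465) = 4659/5000 ≈ 0.931800
step 4 [4y] zero: DF = P = 9067/10000 ≈ 0.906700
step 5 [5y] zero: DF = P = 8917/10000 ≈ 0.891700

1 1 2399/2500
2 2 9551/10000
3 3 4659/5000
4 4 9067/10000
5 5 8917/10000
DF(1y) is solved at step 1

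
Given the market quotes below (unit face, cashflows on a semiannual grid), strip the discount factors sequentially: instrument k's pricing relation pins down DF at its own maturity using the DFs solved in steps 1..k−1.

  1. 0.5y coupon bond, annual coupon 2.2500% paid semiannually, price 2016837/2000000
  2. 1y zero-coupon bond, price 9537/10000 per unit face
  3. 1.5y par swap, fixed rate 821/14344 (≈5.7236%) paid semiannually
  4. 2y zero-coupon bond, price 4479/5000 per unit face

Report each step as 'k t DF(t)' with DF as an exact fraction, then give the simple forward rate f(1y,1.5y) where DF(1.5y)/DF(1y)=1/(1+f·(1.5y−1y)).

step 1 [0.5y] bond c/2=9/800: DF=(2016837/2000000 − 9/800·(0))/(1+9/800) = 2493/2500 ≈ 0.997200
step 2 [1y] zero: DF = P = 9537/10000 ≈ 0.953700
step 3 [1.5y] swap r/2=821/28688: DF=(1 − 821/28688·(0.997200+0.953700))/(1+821/28688) = 9179/10000 ≈ 0.917900
step 4 [2y] zero: DF = P = 4479/5000 ≈ 0.895800

1 1/2 2493/2500
2 1 9537/10000
3 3/2 9179/10000
4 2 4479/5000
f(1y,1.5y) = ((9537/10000)/(9179/10000) − 1)/(1/2) = 716/9179 ≈ 7.8004%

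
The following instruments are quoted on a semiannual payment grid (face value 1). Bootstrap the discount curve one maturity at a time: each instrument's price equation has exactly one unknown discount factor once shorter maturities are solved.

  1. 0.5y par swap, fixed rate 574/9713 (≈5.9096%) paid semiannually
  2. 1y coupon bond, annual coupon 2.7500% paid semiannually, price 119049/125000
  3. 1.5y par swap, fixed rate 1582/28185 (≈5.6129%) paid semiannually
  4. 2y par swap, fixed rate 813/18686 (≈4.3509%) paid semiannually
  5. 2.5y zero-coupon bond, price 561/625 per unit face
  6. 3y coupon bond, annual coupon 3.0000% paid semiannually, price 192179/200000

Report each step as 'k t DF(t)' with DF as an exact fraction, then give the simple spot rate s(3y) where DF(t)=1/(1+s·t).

step 1 [0.5y] swap r/2=287/9713: DF=(1 − 287/9713·(0))/(1+287/9713) = 9713/10000 ≈ 0.971300
step 2 [1y] bond c/2=11/800: DF=(119049/125000 − 11/800·(0.971300))/(1+11/800) = 9263/10000 ≈ 0.926300
step 3 [1.5y] swap r/2=791/28185: DF=(1 − 791/28185·(0.971300+0.926300))/(1+791/28185) = 9209/10000 ≈ 0.920900
step 4 [2y] swap r/2=813/37372: DF=(1 − 813/37372·(0.971300+0.926300+0.920900))/(1+813/37372) = 9187/10000 ≈ 0.918700
step 5 [2.5y] zero: DF = P = 561/625 ≈ 0.897600
step 6 [3y] bond c/2=3/200: DF=(192179/200000 − 3/200·(0.971300+0.926300+0.920900+0.918700+0.897600))/(1+3/200) = 4391/5000 ≈ 0.878200

1 1/2 9713/10000
2 1 9263/10000
3 3/2 9209/10000
4 2 9187/10000
5 5/2 561/625
6 3 4391/5000
s(3y) = (1/(4391/5000) − 1)/(3) = 203/4391 ≈ 4.6231%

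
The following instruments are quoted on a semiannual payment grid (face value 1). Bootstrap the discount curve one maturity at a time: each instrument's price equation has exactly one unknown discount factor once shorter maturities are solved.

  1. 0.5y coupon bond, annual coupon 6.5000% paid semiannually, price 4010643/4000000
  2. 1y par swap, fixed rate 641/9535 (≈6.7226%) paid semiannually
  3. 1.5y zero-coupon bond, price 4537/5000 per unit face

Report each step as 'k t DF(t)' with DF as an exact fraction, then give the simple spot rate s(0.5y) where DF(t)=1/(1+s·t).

step 1 [0.5y] bond c/2=13/400: DF=(4010643/4000000 − 13/400·(0))/(1+13/400) = 9711/10000 ≈ 0.971100
step 2 [1y] swap r/2=641/19070: DF=(1 − 641/19070·(0.971100))/(1+641/19070) = 9359/10000 ≈ 0.935900
step 3 [1.5y] zero: DF = P = 4537/5000 ≈ 0.907400

1 1/2 9711/10000
2 1 9359/10000
3 3/2 4537/5000
s(0.5y) = (1/(9711/10000) − 1)/(1/2) = 578/9711 ≈ 5.9520%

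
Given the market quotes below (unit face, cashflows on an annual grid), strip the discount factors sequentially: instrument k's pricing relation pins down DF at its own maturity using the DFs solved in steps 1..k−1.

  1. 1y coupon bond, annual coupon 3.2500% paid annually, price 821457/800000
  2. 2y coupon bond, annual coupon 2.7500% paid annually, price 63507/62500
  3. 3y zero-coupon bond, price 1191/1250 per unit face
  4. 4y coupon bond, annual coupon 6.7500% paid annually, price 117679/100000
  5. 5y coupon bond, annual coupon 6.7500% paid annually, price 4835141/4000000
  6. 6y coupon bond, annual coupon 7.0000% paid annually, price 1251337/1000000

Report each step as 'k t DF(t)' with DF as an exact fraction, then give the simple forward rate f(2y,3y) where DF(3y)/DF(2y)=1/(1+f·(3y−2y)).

step 1 [1y] bond c/1=13/400: DF=(821457/800000 − 13/400·(0))/(1+13/400) = 1989/2000 ≈ 0.994500
step 2 [2y] bond c/1=11/400: DF=(63507/62500 − 11/400·(0.994500))/(1+11/400) = 9623/10000 ≈ 0.962300
step 3 [3y] zero: DF = P = 1191/1250 ≈ 0.952800
step 4 [4y] bond c/1=27/400: DF=(117679/100000 − 27/400·(0.994500+0.962300+0.952800))/(1+27/400) = 574/625 ≈ 0.918400
step 5 [5y] bond c/1=27/400: DF=(4835141/4000000 − 27/400·(0.994500+0.962300+0.952800+0.918400))/(1+27/400) = 8903/10000 ≈ 0.890300
step 6 [6y] bond c/1=7/100: DF=(1251337/1000000 − 7/100·(0.994500+0.962300+0.952800+0.918400+0.890300))/(1+7/100) = 538/625 ≈ 0.860800

1 1 1989/2000
2 2 9623/10000
3 3 1191/1250
4 4 574/625
5 5 8903/10000
6 6 538/625
f(2y,3y) = ((9623/10000)/(1191/1250) − 1)/(1) = 95/9528 ≈ 0.9971%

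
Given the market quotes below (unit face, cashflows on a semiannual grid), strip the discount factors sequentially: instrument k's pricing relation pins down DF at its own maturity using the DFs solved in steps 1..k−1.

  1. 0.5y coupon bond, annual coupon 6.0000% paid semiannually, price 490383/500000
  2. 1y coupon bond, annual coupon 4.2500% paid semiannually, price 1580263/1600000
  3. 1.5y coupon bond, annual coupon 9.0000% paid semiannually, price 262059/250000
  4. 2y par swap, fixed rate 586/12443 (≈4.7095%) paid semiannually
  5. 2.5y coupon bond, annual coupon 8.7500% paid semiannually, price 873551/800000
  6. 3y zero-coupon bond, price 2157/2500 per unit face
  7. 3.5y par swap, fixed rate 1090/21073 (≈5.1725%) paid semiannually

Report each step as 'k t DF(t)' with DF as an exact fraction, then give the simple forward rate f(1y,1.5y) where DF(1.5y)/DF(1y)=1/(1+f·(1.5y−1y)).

step 1 [0.5y] bond c/2=3/100: DF=(490383/500000 − 3/100·(0))/(1+3/100) = 4761/5000 ≈ 0.952200
step 2 [1y] bond c/2=17/800: DF=(1580263/1600000 − 17/800·(0.952200))/(1+17/800) = 9473/10000 ≈ 0.947300
step 3 [1.5y] bond c/2=9/200: DF=(262059/250000 − 9/200·(0.952200+0.947300))/(1+9/200) = 9213/10000 ≈ 0.921300
step 4 [2y] swap r/2=293/12443: DF=(1 − 293/12443·(0.952200+0.947300+0.921300))/(1+293/12443) = 9121/10000 ≈ 0.912100
step 5 [2.5y] bond c/2=7/160: DF=(873551/800000 − 7/160·(0.952200+0.947300+0.921300+0.912100))/(1+7/160) = 8897/10000 ≈ 0.889700
step 6 [3y] zero: DF = P = 2157/2500 ≈ 0.862800
step 7 [3.5y] swap r/2=545/21073: DF=(1 − 545/21073·(0.952200+0.947300+0.921300+0.912100+0.889700+0.862800))/(1+545/21073) = 1673/2000 ≈ 0.836500

1 1/2 4761/5000
2 1 9473/10000
3 3/2 9213/10000
4 2 9121/10000
5 5/2 8897/10000
6 3 2157/2500
7 7/2 1673/2000
f(1y,1.5y) = ((9473/10000)/(9213/10000) − 1)/(1/2) = 520/9213 ≈ 5.6442%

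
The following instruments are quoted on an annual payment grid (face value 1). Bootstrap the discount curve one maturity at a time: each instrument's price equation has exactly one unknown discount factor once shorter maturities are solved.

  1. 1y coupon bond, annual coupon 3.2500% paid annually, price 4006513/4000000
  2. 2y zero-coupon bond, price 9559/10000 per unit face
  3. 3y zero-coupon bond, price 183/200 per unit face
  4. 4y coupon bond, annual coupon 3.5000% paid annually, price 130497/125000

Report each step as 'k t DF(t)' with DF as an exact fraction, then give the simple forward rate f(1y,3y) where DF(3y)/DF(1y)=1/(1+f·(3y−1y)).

1 1 9701/10000
2 2 9559/10000
3 3 183/200
4 4 4563/5000
f(1y,3y) = ((9701/10000)/(183/200) − 1)/(2) = 551/18300 ≈ 3.0109%

step 1 [1y] bond c/1=13/400: DF=(4006513/4000000 − 13/400·(0))/(1+13/400) = 9701/10000 ≈ 0.970100
step 2 [2y] zero: DF = P = 9559/10000 ≈ 0.955900
step 3 [3y] zero: DF = P = 183/200 ≈ 0.915000
step 4 [4y] bond c/1=7/200: DF=(130497/125000 − 7/200·(0.970100+0.955900+0.915000))/(1+7/200) = 4563/5000 ≈ 0.912600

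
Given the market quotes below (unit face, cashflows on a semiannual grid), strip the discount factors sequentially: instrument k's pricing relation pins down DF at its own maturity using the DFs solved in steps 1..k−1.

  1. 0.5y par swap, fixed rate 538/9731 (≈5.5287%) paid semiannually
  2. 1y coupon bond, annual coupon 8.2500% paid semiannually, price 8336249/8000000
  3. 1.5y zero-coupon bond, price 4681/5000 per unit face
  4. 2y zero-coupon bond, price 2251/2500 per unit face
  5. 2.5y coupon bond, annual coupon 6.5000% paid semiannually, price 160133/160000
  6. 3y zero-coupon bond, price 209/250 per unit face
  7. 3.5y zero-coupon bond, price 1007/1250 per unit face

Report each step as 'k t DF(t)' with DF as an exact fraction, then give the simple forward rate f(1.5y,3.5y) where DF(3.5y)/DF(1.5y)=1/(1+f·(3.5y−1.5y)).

1 1/2 9731/10000
2 1 4811/5000
3 3/2 4681/5000
4 2 2251/2500
5 5/2 4253/5000
6 3 209/250
7 7/2 1007/1250
f(1.5y,3.5y) = ((4681/5000)/(1007/1250) − 1)/(2) = 653/8056 ≈ 8.1058%

step 1 [0.5y] swap r/2=269/9731: DF=(1 − 269/9731·(0))/(1+269/9731) = 9731/10000 ≈ 0.973100
step 2 [1y] bond c/2=33/800: DF=(8336249/8000000 − 33/800·(0.973100))/(1+33/800) = 4811/5000 ≈ 0.962200
step 3 [1.5y] zero: DF = P = 4681/5000 ≈ 0.936200
step 4 [2y] zero: DF = P = 2251/2500 ≈ 0.900400
step 5 [2.5y] bond c/2=13/400: DF=(160133/160000 − 13/400·(0.973100+0.962200+0.936200+0.900400))/(1+13/400) = 4253/5000 ≈ 0.850600
step 6 [3y] zero: DF = P = 209/250 ≈ 0.836000
step 7 [3.5y] zero: DF = P = 1007/1250 ≈ 0.805600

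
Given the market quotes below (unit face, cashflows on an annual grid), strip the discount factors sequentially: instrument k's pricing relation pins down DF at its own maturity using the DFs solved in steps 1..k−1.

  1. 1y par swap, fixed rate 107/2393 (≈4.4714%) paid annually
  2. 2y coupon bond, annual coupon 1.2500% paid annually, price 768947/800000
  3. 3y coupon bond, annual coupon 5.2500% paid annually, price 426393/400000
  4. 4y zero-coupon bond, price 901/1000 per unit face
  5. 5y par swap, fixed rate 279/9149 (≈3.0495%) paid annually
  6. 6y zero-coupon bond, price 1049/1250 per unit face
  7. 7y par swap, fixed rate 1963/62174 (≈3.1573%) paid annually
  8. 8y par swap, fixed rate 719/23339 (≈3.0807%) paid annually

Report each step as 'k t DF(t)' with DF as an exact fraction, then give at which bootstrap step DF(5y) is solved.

1 1 2393/2500
2 2 15/16
3 3 9183/10000
4 4 901/1000
5 5 1721/2000
6 6 1049/1250
7 7 8037/10000
8 8 7843/10000
DF(5y) is solved at step 5

step 1 [1y] swap r/1=107/2393: DF=(1 − 107/2393·(0))/(1+107/2393) = 2393/2500 ≈ 0.957200
step 2 [2y] bond c/1=1/80: DF=(768947/800000 − 1/80·(0.957200))/(1+1/80) = 15/16 ≈ 0.937500
step 3 [3y] bond c/1=21/400: DF=(426393/400000 − 21/400·(0.957200+0.937500))/(1+21/400) = 9183/10000 ≈ 0.918300
step 4 [4y] zero: DF = P = 901/1000 ≈ 0.901000
step 5 [5y] swap r/1=279/9149: DF=(1 − 279/9149·(0.957200+0.937500+0.918300+0.901000))/(1+279/9149) = 1721/2000 ≈ 0.860500
step 6 [6y] zero: DF = P = 1049/1250 ≈ 0.839200
step 7 [7y] swap r/1=1963/62174: DF=(1 − 1963/62174·(0.957200+0.937500+0.918300+0.901000+0.860500+0.839200))/(1+1963/62174) = 8037/10000 ≈ 0.803700
step 8 [8y] swap r/1=719/23339: DF=(1 − 719/23339·(0.957200+0.937500+0.918300+0.901000+0.860500+0.839200+0.803700))/(1+719/23339) = 7843/10000 ≈ 0.784300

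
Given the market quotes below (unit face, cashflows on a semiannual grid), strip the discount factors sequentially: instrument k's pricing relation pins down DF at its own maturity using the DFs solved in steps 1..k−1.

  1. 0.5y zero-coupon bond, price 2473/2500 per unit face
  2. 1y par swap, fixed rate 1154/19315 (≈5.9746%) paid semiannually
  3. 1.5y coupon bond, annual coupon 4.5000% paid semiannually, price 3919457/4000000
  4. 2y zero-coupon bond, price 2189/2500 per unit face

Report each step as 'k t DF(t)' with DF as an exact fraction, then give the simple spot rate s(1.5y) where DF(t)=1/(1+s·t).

1 1/2 2473/2500
2 1 9423/10000
3 3/2 4579/5000
4 2 2189/2500
s(1.5y) = (1/(4579/5000) − 1)/(3/2) = 842/13737 ≈ 6.1294%

step 1 [0.5y] zero: DF = P = 2473/2500 ≈ 0.989200
step 2 [1y] swap r/2=577/19315: DF=(1 − 577/19315·(0.989200))/(1+577/19315) = 9423/10000 ≈ 0.942300
step 3 [1.5y] bond c/2=9/400: DF=(3919457/4000000 − 9/400·(0.989200+0.942300))/(1+9/400) = 4579/5000 ≈ 0.915800
step 4 [2y] zero: DF = P = 2189/2500 ≈ 0.875600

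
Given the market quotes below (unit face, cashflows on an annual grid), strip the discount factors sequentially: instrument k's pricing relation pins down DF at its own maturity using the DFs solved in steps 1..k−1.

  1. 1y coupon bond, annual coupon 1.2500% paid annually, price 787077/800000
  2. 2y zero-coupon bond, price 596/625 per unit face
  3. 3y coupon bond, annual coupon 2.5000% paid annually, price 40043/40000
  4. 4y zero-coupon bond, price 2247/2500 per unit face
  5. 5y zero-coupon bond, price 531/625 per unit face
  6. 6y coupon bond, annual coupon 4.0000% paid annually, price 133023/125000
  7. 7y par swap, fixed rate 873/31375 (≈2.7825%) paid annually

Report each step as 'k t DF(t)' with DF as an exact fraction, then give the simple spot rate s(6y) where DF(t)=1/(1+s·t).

step 1 [1y] bond c/1=1/80: DF=(787077/800000 − 1/80·(0))/(1+1/80) = 9717/10000 ≈ 0.971700
step 2 [2y] zero: DF = P = 596/625 ≈ 0.953600
step 3 [3y] bond c/1=1/40: DF=(40043/40000 − 1/40·(0.971700+0.953600))/(1+1/40) = 9297/10000 ≈ 0.929700
step 4 [4y] zero: DF = P = 2247/2500 ≈ 0.898800
step 5 [5y] zero: DF = P = 531/625 ≈ 0.849600
step 6 [6y] bond c/1=1/25: DF=(133023/125000 − 1/25·(0.971700+0.953600+0.929700+0.898800+0.849600))/(1+1/25) = 4231/5000 ≈ 0.846200
step 7 [7y] swap r/1=873/31375: DF=(1 − 873/31375·(0.971700+0.953600+0.929700+0.898800+0.849600+0.846200))/(1+873/31375) = 4127/5000 ≈ 0.825400

1 1 9717/10000
2 2 596/625
3 3 9297/10000
4 4 2247/2500
5 5 531/625
6 6 4231/5000
7 7 4127/5000
s(6y) = (1/(4231/5000) − 1)/(6) = 769/25386 ≈ 3.0292%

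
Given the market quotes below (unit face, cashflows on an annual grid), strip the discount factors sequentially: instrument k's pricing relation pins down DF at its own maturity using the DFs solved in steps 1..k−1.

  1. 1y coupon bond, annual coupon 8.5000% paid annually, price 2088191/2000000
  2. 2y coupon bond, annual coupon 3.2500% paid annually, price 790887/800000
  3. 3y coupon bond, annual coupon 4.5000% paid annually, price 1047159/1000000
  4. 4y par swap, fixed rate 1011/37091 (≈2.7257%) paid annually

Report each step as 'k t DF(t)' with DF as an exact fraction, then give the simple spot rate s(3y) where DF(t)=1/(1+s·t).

step 1 [1y] bond c/1=17/200: DF=(2088191/2000000 − 17/200·(0))/(1+17/200) = 9623/10000 ≈ 0.962300
step 2 [2y] bond c/1=13/400: DF=(790887/800000 − 13/400·(0.962300))/(1+13/400) = 1159/1250 ≈ 0.927200
step 3 [3y] bond c/1=9/200: DF=(1047159/1000000 − 9/200·(0.962300+0.927200))/(1+9/200) = 9207/10000 ≈ 0.920700
step 4 [4y] swap r/1=1011/37091: DF=(1 − 1011/37091·(0.962300+0.927200+0.920700))/(1+1011/37091) = 8989/10000 ≈ 0.898900

1 1 9623/10000
2 2 1159/1250
3 3 9207/10000
4 4 8989/10000
s(3y) = (1/(9207/10000) − 1)/(3) = 793/27621 ≈ 2.8710%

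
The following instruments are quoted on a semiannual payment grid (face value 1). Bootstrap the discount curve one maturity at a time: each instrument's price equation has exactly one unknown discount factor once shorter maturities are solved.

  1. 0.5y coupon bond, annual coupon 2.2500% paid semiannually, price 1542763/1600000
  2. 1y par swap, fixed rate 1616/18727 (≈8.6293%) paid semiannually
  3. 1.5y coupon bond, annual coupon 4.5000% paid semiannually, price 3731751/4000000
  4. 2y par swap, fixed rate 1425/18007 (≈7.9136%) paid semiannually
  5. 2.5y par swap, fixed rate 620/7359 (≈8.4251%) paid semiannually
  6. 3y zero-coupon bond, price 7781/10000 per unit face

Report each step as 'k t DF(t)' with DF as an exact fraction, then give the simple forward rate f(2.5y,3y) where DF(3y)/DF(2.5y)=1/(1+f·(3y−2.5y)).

step 1 [0.5y] bond c/2=9/800: DF=(1542763/1600000 − 9/800·(0))/(1+9/800) = 1907/2000 ≈ 0.953500
step 2 [1y] swap r/2=808/18727: DF=(1 − 808/18727·(0.953500))/(1+808/18727) = 1149/1250 ≈ 0.919200
step 3 [1.5y] bond c/2=9/400: DF=(3731751/4000000 − 9/400·(0.953500+0.919200))/(1+9/400) = 1089/1250 ≈ 0.871200
step 4 [2y] swap r/2=1425/36014: DF=(1 − 1425/36014·(0.953500+0.919200+0.871200))/(1+1425/36014) = 343/400 ≈ 0.857500
step 5 [2.5y] swap r/2=310/7359: DF=(1 − 310/7359·(0.953500+0.919200+0.871200+0.857500))/(1+310/7359) = 407/500 ≈ 0.814000
step 6 [3y] zero: DF = P = 7781/10000 ≈ 0.778100

1 1/2 1907/2000
2 1 1149/1250
3 3/2 1089/1250
4 2 343/400
5 5/2 407/500
6 3 7781/10000
f(2.5y,3y) = ((407/500)/(7781/10000) − 1)/(1/2) = 718/7781 ≈ 9.2276%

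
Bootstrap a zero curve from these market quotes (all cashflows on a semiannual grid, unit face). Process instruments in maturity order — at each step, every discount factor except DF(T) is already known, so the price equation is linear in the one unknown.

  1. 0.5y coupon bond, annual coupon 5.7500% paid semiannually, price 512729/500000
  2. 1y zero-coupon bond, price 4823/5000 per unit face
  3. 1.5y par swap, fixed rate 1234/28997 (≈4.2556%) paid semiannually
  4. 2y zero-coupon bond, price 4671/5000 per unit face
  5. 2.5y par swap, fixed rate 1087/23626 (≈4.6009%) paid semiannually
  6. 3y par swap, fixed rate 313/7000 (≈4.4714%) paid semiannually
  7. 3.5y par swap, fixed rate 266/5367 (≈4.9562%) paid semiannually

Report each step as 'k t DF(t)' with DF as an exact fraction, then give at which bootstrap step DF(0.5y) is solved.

1 1/2 623/625
2 1 4823/5000
3 3/2 9383/10000
4 2 4671/5000
5 5/2 8913/10000
6 3 2187/2500
7 7/2 2101/2500
DF(0.5y) is solved at step 1

step 1 [0.5y] bond c/2=23/800: DF=(512729/500000 − 23/800·(0))/(1+23/800) = 623/625 ≈ 0.996800
step 2 [1y] zero: DF = P = 4823/5000 ≈ 0.964600
step 3 [1.5y] swap r/2=617/28997: DF=(1 − 617/28997·(0.996800+0.964600))/(1+617/28997) = 9383/10000 ≈ 0.938300
step 4 [2y] zero: DF = P = 4671/5000 ≈ 0.934200
step 5 [2.5y] swap r/2=1087/47252: DF=(1 − 1087/47252·(0.996800+0.964600+0.938300+0.934200))/(1+1087/47252) = 8913/10000 ≈ 0.891300
step 6 [3y] swap r/2=313/14000: DF=(1 − 313/14000·(0.996800+0.964600+0.938300+0.934200+0.891300))/(1+313/14000) = 2187/2500 ≈ 0.874800
step 7 [3.5y] swap r/2=133/5367: DF=(1 − 133/5367·(0.996800+0.964600+0.938300+0.934200+0.891300+0.874800))/(1+133/5367) = 2101/2500 ≈ 0.840400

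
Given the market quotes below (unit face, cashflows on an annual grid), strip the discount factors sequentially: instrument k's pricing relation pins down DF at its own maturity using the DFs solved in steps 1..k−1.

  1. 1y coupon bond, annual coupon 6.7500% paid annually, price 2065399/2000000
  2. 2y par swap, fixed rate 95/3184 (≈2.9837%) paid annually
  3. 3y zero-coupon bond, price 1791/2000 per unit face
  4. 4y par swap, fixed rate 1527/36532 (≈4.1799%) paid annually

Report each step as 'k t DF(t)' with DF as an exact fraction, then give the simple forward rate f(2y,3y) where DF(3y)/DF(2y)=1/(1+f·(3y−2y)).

1 1 4837/5000
2 2 943/1000
3 3 1791/2000
4 4 8473/10000
f(2y,3y) = ((943/1000)/(1791/2000) − 1)/(1) = 95/1791 ≈ 5.3043%

step 1 [1y] bond c/1=27/400: DF=(2065399/2000000 − 27/400·(0))/(1+27/400) = 4837/5000 ≈ 0.967400
step 2 [2y] swap r/1=95/3184: DF=(1 − 95/3184·(0.967400))/(1+95/3184) = 943/1000 ≈ 0.943000
step 3 [3y] zero: DF = P = 1791/2000 ≈ 0.895500
step 4 [4y] swap r/1=1527/36532: DF=(1 − 1527/36532·(0.967400+0.943000+0.895500))/(1+1527/36532) = 8473/10000 ≈ 0.847300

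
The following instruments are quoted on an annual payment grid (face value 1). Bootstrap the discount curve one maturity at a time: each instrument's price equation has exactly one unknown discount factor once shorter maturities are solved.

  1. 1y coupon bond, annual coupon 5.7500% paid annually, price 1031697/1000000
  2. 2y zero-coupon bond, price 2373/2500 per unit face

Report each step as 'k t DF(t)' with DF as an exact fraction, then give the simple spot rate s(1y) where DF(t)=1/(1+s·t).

1 1 2439/2500
2 2 2373/2500
s(1y) = (1/(2439/2500) − 1)/(1) = 61/2439 ≈ 2.5010%

step 1 [1y] bond c/1=23/400: DF=(1031697/1000000 − 23/400·(0))/(1+23/400) = 2439/2500 ≈ 0.975600
step 2 [2y] zero: DF = P = 2373/2500 ≈ 0.949200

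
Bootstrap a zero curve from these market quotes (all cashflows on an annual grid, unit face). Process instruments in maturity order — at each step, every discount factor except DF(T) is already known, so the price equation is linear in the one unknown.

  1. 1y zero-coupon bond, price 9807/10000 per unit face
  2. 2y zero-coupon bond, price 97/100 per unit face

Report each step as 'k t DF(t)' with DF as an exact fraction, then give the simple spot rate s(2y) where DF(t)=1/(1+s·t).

step 1 [1y] zero: DF = P = 9807/10000 ≈ 0.980700
step 2 [2y] zero: DF = P = 97/100 ≈ 0.970000

1 1 9807/10000
2 2 97/100
s(2y) = (1/(97/100) − 1)/(2) = 3/194 ≈ 1.5464%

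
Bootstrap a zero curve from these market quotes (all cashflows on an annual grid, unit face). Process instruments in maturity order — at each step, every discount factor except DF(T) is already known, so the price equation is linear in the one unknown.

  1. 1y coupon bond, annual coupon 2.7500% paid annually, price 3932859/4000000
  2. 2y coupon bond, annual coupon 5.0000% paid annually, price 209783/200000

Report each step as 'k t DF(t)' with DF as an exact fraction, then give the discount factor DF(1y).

1 1 9569/10000
2 2 4767/5000
DF(1y) = 9569/10000 ≈ 0.956900

step 1 [1y] bond c/1=11/400: DF=(3932859/4000000 − 11/400·(0))/(1+11/400) = 9569/10000 ≈ 0.956900
step 2 [2y] bond c/1=1/20: DF=(209783/200000 − 1/20·(0.956900))/(1+1/20) = 4767/5000 ≈ 0.953400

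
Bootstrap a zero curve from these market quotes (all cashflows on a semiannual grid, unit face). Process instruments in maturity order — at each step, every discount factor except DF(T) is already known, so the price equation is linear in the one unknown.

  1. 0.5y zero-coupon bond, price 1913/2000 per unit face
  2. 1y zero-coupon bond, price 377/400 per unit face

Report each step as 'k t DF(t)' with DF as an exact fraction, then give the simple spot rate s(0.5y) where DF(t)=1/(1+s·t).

step 1 [0.5y] zero: DF = P = 1913/2000 ≈ 0.956500
step 2 [1y] zero: DF = P = 377/400 ≈ 0.942500

1 1/2 1913/2000
2 1 377/400
s(0.5y) = (1/(1913/2000) − 1)/(1/2) = 174/1913 ≈ 9.0957%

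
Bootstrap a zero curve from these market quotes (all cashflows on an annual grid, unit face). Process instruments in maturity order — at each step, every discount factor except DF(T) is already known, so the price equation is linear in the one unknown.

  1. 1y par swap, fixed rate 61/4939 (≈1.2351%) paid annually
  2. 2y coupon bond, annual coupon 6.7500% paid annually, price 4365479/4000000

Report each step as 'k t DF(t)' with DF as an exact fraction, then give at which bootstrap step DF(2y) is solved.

1 1 4939/5000
2 2 9599/10000
DF(2y) is solved at step 2

step 1 [1y] swap r/1=61/4939: DF=(1 − 61/4939·(0))/(1+61/4939) = 4939/5000 ≈ 0.987800
step 2 [2y] bond c/1=27/400: DF=(4365479/4000000 − 27/400·(0.987800))/(1+27/400) = 9599/10000 ≈ 0.959900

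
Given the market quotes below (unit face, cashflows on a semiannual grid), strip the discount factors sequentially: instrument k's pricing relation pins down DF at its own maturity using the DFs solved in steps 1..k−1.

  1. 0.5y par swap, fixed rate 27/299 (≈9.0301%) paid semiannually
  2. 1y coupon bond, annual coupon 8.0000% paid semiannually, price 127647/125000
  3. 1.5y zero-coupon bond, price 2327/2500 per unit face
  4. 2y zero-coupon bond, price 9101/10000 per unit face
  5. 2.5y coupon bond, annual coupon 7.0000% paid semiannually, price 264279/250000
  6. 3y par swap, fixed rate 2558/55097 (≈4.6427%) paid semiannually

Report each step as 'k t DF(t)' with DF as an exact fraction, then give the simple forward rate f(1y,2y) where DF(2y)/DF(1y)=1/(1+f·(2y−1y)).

1 1/2 598/625
2 1 9451/10000
3 3/2 2327/2500
4 2 9101/10000
5 5/2 2237/2500
6 3 8721/10000
f(1y,2y) = ((9451/10000)/(9101/10000) − 1)/(1) = 350/9101 ≈ 3.8457%

step 1 [0.5y] swap r/2=27/598: DF=(1 − 27/598·(0))/(1+27/598) = 598/625 ≈ 0.956800
step 2 [1y] bond c/2=1/25: DF=(127647/125000 − 1/25·(0.956800))/(1+1/25) = 9451/10000 ≈ 0.945100
step 3 [1.5y] zero: DF = P = 2327/2500 ≈ 0.930800
step 4 [2y] zero: DF = P = 9101/10000 ≈ 0.910100
step 5 [2.5y] bond c/2=7/200: DF=(264279/250000 − 7/200·(0.956800+0.945100+0.930800+0.910100))/(1+7/200) = 2237/2500 ≈ 0.894800
step 6 [3y] swap r/2=1279/55097: DF=(1 − 1279/55097·(0.956800+0.945100+0.930800+0.910100+0.894800))/(1+1279/55097) = 8721/10000 ≈ 0.872100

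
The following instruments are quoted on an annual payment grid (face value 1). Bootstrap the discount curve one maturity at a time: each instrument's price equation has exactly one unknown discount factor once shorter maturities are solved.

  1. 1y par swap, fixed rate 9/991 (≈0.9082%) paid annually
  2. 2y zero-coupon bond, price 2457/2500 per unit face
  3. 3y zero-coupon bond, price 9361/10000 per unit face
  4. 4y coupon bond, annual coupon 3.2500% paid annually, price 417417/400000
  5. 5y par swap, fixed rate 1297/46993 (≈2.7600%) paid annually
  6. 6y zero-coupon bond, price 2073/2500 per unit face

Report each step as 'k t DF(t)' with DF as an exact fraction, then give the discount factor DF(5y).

step 1 [1y] swap r/1=9/991: DF=(1 − 9/991·(0))/(1+9/991) = 991/1000 ≈ 0.991000
step 2 [2y] zero: DF = P = 2457/2500 ≈ 0.982800
step 3 [3y] zero: DF = P = 9361/10000 ≈ 0.936100
step 4 [4y] bond c/1=13/400: DF=(417417/400000 − 13/400·(0.991000+0.982800+0.936100))/(1+13/400) = 9191/10000 ≈ 0.919100
step 5 [5y] swap r/1=1297/46993: DF=(1 − 1297/46993·(0.991000+0.982800+0.936100+0.919100))/(1+1297/46993) = 8703/10000 ≈ 0.870300
step 6 [6y] zero: DF = P = 2073/2500 ≈ 0.829200

1 1 991/1000
2 2 2457/2500
3 3 9361/10000
4 4 9191/10000
5 5 8703/10000
6 6 2073/2500
DF(5y) = 8703/10000 ≈ 0.870300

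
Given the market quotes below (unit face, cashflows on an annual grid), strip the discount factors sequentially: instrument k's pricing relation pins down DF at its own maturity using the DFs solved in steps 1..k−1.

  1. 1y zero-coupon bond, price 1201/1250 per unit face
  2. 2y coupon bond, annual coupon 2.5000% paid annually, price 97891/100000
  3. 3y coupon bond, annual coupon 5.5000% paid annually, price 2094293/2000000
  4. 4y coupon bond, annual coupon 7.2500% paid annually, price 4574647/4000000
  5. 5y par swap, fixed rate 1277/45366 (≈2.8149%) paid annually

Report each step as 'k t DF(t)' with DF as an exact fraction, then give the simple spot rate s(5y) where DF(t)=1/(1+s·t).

1 1 1201/1250
2 2 2329/2500
3 3 8939/10000
4 4 439/500
5 5 8723/10000
s(5y) = (1/(8723/10000) − 1)/(5) = 1277/43615 ≈ 2.9279%

step 1 [1y] zero: DF = P = 1201/1250 ≈ 0.960800
step 2 [2y] bond c/1=1/40: DF=(97891/100000 − 1/40·(0.960800))/(1+1/40) = 2329/2500 ≈ 0.931600
step 3 [3y] bond c/1=11/200: DF=(2094293/2000000 − 11/200·(0.960800+0.931600))/(1+11/200) = 8939/10000 ≈ 0.893900
step 4 [4y] bond c/1=29/400: DF=(4574647/4000000 − 29/400·(0.960800+0.931600+0.893900))/(1+29/400) = 439/500 ≈ 0.878000
step 5 [5y] swap r/1=1277/45366: DF=(1 − 1277/45366·(0.960800+0.931600+0.893900+0.878000))/(1+1277/45366) = 8723/10000 ≈ 0.872300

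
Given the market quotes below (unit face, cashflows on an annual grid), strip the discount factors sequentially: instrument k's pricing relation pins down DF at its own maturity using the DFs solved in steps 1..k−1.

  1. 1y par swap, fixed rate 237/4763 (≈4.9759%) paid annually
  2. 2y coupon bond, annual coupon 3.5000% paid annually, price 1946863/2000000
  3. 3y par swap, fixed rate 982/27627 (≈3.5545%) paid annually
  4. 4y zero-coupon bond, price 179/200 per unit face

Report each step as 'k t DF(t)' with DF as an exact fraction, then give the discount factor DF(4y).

step 1 [1y] swap r/1=237/4763: DF=(1 − 237/4763·(0))/(1+237/4763) = 4763/5000 ≈ 0.952600
step 2 [2y] bond c/1=7/200: DF=(1946863/2000000 − 7/200·(0.952600))/(1+7/200) = 9083/10000 ≈ 0.908300
step 3 [3y] swap r/1=982/27627: DF=(1 − 982/27627·(0.952600+0.908300))/(1+982/27627) = 4509/5000 ≈ 0.901800
step 4 [4y] zero: DF = P = 179/200 ≈ 0.895000

1 1 4763/5000
2 2 9083/10000
3 3 4509/5000
4 4 179/200
DF(4y) = 179/200 ≈ 0.895000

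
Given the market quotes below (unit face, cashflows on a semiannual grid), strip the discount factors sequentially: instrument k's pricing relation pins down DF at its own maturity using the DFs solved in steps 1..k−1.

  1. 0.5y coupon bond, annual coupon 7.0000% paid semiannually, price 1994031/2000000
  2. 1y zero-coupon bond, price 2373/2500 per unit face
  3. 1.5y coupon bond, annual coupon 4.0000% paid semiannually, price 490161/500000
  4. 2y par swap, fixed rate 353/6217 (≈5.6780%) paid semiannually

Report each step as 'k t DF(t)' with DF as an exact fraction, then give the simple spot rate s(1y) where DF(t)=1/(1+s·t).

1 1/2 9633/10000
2 1 2373/2500
3 3/2 2309/2500
4 2 8941/10000
s(1y) = (1/(2373/2500) − 1)/(1) = 127/2373 ≈ 5.3519%

step 1 [0.5y] bond c/2=7/200: DF=(1994031/2000000 − 7/200·(0))/(1+7/200) = 9633/10000 ≈ 0.963300
step 2 [1y] zero: DF = P = 2373/2500 ≈ 0.949200
step 3 [1.5y] bond c/2=1/50: DF=(490161/500000 − 1/50·(0.963300+0.949200))/(1+1/50) = 2309/2500 ≈ 0.923600
step 4 [2y] swap r/2=353/12434: DF=(1 − 353/12434·(0.963300+0.949200+0.923600))/(1+353/12434) = 8941/10000 ≈ 0.894100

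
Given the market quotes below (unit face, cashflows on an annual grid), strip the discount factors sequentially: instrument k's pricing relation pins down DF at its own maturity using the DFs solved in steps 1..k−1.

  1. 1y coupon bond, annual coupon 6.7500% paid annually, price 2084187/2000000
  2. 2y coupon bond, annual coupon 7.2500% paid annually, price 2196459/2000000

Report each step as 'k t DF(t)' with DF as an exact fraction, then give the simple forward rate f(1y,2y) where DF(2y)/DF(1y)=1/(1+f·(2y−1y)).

1 1 4881/5000
2 2 479/500
f(1y,2y) = ((4881/5000)/(479/500) − 1)/(1) = 91/4790 ≈ 1.8998%

step 1 [1y] bond c/1=27/400: DF=(2084187/2000000 − 27/400·(0))/(1+27/400) = 4881/5000 ≈ 0.976200
step 2 [2y] bond c/1=29/400: DF=(2196459/2000000 − 29/400·(0.976200))/(1+29/400) = 479/500 ≈ 0.958000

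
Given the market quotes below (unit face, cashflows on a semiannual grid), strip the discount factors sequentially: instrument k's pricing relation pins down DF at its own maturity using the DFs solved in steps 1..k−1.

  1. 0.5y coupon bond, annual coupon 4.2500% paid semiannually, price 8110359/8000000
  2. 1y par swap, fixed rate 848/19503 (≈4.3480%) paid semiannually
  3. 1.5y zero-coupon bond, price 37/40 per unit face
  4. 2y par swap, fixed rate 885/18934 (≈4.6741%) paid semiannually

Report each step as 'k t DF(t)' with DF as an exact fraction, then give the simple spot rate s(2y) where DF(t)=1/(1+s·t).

step 1 [0.5y] bond c/2=17/800: DF=(8110359/8000000 − 17/800·(0))/(1+17/800) = 9927/10000 ≈ 0.992700
step 2 [1y] swap r/2=424/19503: DF=(1 − 424/19503·(0.992700))/(1+424/19503) = 1197/1250 ≈ 0.957600
step 3 [1.5y] zero: DF = P = 37/40 ≈ 0.925000
step 4 [2y] swap r/2=885/37868: DF=(1 − 885/37868·(0.992700+0.957600+0.925000))/(1+885/37868) = 1823/2000 ≈ 0.911500

1 1/2 9927/10000
2 1 1197/1250
3 3/2 37/40
4 2 1823/2000
s(2y) = (1/(1823/2000) − 1)/(2) = 177/3646 ≈ 4.8546%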